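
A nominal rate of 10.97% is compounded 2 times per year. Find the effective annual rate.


Formula: EAR = (1 + r/m)^m - 1
Period rate: r/m = 0.1097 / 2 = 0.05485
Compounding: (1 + 0.05485)^2 = 1.112709
EAR = 1.112709 - 1 = 0.112709

0.112709


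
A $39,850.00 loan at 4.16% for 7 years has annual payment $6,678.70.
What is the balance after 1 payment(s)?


Formula: Balance = PV*(1+r)^k - PMT*((1+r)^k - 1)/r
Growth: (1 + 0.0416)^1 = 1.0416
Accumulated factor: ((1+r)^k - 1)/r = 1.0
Balance = $39,850.00 * 1.0416 - $6,678.70 * 1.0
Balance = $34,829.06

$34,829.06


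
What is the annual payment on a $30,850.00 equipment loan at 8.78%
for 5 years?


Formula: PMT = PV * r / (1 - (1+r)^(-n))
Denominator: 1 - (1 + 0.0878)^(-5) = 0.34347
Numerator: $30,850.00 * 0.0878 = 2708.63
PMT = 2708.63 / 0.34347 = $7,886.08

$7,886.08


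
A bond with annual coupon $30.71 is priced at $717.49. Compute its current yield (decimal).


Formula: Current yield = annual coupon / price
Substituting: CY = $30.71 / $717.49
CY = 0.042802

0.042802


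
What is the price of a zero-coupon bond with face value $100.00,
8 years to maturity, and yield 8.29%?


Formula: Price = FV / (1 + r)^n
Substituting: Price = $100.00 / (1 + 0.0829)^8
Discount factor: (1.0829)^8 = 1.891067
Price = $100.00 / 1.891067 = $52.88

$52.88


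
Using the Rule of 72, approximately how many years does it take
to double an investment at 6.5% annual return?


Formula: Years ≈ 72 / r
Substituting: Years ≈ 72 / 6.5
Years ≈ 11.1

11.1 years


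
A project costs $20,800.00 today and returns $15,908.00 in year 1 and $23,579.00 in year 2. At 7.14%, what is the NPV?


Formula: NPV = C0 + C1/(1+r) + C2/(1+r)^2
Discount C1: $15,908.00 / (1 + 0.0714) = $14,847.86
Discount C2: $23,579.00 / (1 + 0.0714)^2 = $20,541.02
NPV = -$20,800.00 + $14,847.86 + $20,541.02 = $14,588.89

$14,588.89


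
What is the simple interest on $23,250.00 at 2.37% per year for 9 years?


Formula: I = P * r * t
Substituting: I = $23,250.00 * 0.0237 * 9
Step: I = $23,250.00 * 0.2133
I = $4,959.23

$4,959.23


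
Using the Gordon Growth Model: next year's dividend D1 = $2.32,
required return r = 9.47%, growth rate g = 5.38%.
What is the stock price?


Formula: P = D1 / (r - g)
Spread: r - g = 0.0947 - 0.0538 = 0.0409
Substituting: P = $2.32 / 0.0409
P = $56.72

$56.72


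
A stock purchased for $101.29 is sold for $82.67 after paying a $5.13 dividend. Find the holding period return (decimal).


Formula: HPR = (P1 - P0 + D) / P0
Gain: $82.67 - $101.29 + $5.13 = -$13.49
HPR = -$13.49 / $101.29 = -0.1332

-0.1332


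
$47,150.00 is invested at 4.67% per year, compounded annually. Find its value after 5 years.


Formula: FV = P * (1 + r)^n
Substituting: FV = $47,150.00 * (1 + 0.0467)^5
Growth factor: (1.0467)^5 = 1.256351
FV = $47,150.00 * 1.256351 = $59,236.97

$59,236.97


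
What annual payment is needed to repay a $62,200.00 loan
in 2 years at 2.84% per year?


Formula: PMT = PV * r / (1 - (1+r)^(-n))
Denominator: 1 - (1 + 0.0284)^(-2) = 0.054469
Numerator: $62,200.00 * 0.0284 = 1766.48
PMT = 1766.48 / 0.054469 = $32,431.04

$32,431.04


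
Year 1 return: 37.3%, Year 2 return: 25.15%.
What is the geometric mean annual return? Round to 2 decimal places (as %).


Formula: Geometric mean = ((1+r1)*(1+r2))^(1/2) - 1
Product: (1 + 0.373) * (1 + 0.2515) = 1.373 * 1.2515 = 1.718309
Square root: 1.718309^0.5 = 1.310843
Geometric mean = 1.310843 - 1 = 0.310843
As percentage: 31.08%

31.08%


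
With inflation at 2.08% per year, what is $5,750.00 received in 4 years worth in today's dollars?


Formula: Real value = nominal / (1 + inflation)^years
Price level: (1 + 0.0208)^4 = 1.085832
Real value = $5,750.00 / 1.085832 = $5,295.48

$5,295.48


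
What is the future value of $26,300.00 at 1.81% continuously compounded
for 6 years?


Formula: FV = P * e^(r*t)
Exponent: r*t = 0.0181 * 6 = 0.1086
e^(0.1086) = 1.114716
FV = $26,300.00 * 1.114716 = $29,317.04

$29,317.04


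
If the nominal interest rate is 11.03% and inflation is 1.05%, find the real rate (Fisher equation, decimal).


Formula: (1 + r_real) = (1 + r_nom) / (1 + inflation)
Substituting: (1 + r_real) = 1.1103 / 1.0105
(1 + r_real) = 1.098763
r_real = 1.098763 - 1 = 0.098763

0.098763


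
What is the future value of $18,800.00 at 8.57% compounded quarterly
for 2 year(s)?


Formula: FV = P * (1 + r/m)^(m*t)
Period rate: r/m = 0.0857 / 4 = 0.021425
Total periods: m*t = 4 * 2 = 8
Growth factor: (1 + 0.021425)^8 = 1.184819
FV = $18,800.00 * 1.184819 = $22,274.59

$22,274.59


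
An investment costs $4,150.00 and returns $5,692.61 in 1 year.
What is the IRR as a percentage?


Formula: IRR = C1/C0 - 1
Substituting: IRR = $5,692.61 / $4,150.00 - 1
Ratio: 1.371713 - 1 = 0.371713
IRR = 37.1713%

37.1713%


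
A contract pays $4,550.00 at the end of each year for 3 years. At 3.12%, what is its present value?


Formula: PV = PMT * (1 - (1+r)^(-n)) / r
Discount factor: (1 + 0.0312)^(-3) = 0.911951
Bracket: 1 - 0.911951 = 0.088049
PV = $4,550.00 * 0.088049 / 0.0312 = $12,840.55

$12,840.55


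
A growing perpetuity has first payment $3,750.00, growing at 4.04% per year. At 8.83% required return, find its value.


Formula: PV = C / (r - g)
Spread: r - g = 0.0883 - 0.0404 = 0.0479
Substituting: PV = $3,750.00 / 0.0479
PV = $78,288.10

$78,288.10


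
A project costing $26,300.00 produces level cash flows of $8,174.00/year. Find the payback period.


Formula: Payback = investment / annual cash flow
Substituting: Payback = $26,300.00 / $8,174.00
Payback = 3.2175 years

3.2175 years


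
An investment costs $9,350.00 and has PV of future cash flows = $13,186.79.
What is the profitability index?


Formula: PI = PV(cash flows) / initial investment
Substituting: PI = $13,186.79 / $9,350.00
PI = 1.4104

1.4104


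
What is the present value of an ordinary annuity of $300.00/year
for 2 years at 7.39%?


Formula: PV = PMT * (1 - (1+r)^(-n)) / r
Discount factor: (1 + 0.0739)^(-2) = 0.867106
Bracket: 1 - 0.867106 = 0.132894
PV = $300.00 * 0.132894 / 0.0739 = $539.49

$539.49


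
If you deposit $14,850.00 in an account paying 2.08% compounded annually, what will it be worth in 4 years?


Formula: FV = P * (1 + r)^n
Substituting: FV = $14,850.00 * (1 + 0.0208)^4
Growth factor: (1.0208)^4 = 1.085832
FV = $14,850.00 * 1.085832 = $16,124.61

$16,124.61


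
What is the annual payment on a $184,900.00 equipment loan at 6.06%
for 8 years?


Formula: PMT = PV * r / (1 - (1+r)^(-n))
Denominator: 1 - (1 + 0.0606)^(-8) = 0.375422
Numerator: $184,900.00 * 0.0606 = 11204.94
PMT = 11204.94 / 0.375422 = $29,846.29

$29,846.29


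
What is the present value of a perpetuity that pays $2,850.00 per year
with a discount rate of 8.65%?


Formula: PV = C / r
Substituting: PV = $2,850.00 / 0.0865
PV = $32,947.98

$32,947.98


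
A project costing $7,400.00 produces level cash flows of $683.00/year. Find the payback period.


Formula: Payback = investment / annual cash flow
Substituting: Payback = $7,400.00 / $683.00
Payback = 10.8346 years

10.8346 years


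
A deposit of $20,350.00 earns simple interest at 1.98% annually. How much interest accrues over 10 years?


Formula: I = P * r * t
Substituting: I = $20,350.00 * 0.0198 * 10
Step: I = $20,350.00 * 0.198
I = $4,029.30

$4,029.30


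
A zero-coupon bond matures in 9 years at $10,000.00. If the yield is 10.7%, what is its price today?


Formula: Price = FV / (1 + r)^n
Substituting: Price = $10,000.00 / (1 + 0.107)^9
Discount factor: (1.107)^9 = 2.496483
Price = $10,000.00 / 2.496483 = $4,005.64

$4,005.64


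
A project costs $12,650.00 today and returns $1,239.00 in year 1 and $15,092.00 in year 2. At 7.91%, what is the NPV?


Formula: NPV = C0 + C1/(1+r) + C2/(1+r)^2
Discount C1: $1,239.00 / (1 + 0.0791) = $1,148.18
Discount C2: $15,092.00 / (1 + 0.0791)^2 = $12,960.55
NPV = -$12,650.00 + $1,148.18 + $12,960.55 = $1,458.73

$1,458.73


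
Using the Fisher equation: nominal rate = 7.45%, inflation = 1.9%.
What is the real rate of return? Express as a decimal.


Formula: (1 + r_real) = (1 + r_nom) / (1 + inflation)
Substituting: (1 + r_real) = 1.0745 / 1.019
(1 + r_real) = 1.054465
r_real = 1.054465 - 1 = 0.054465

0.054465


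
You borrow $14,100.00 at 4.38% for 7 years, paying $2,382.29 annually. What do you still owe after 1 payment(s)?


Formula: Balance = PV*(1+r)^k - PMT*((1+r)^k - 1)/r
Growth: (1 + 0.0438)^1 = 1.0438
Accumulated factor: ((1+r)^k - 1)/r = 1.0
Balance = $14,100.00 * 1.0438 - $2,382.29 * 1.0
Balance = $12,335.29

$12,335.29


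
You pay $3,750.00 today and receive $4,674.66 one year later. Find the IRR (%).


Formula: IRR = C1/C0 - 1
Substituting: IRR = $4,674.66 / $3,750.00 - 1
Ratio: 1.246576 - 1 = 0.246576
IRR = 24.6576%

24.6576%


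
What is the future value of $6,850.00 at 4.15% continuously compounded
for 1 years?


Formula: FV = P * e^(r*t)
Exponent: r*t = 0.0415 * 1 = 0.0415
e^(0.0415) = 1.042373
FV = $6,850.00 * 1.042373 = $7,140.26

$7,140.26


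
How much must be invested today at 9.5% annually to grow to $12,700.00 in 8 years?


Formula: PV = FV / (1 + r)^n
Substituting: PV = $12,700.00 / (1 + 0.095)^8
Discount factor: (1.095)^8 = 2.066869
PV = $12,700.00 / 2.066869 = $6,144.56

$6,144.56


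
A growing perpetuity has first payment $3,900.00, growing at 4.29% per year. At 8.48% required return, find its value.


Formula: PV = C / (r - g)
Spread: r - g = 0.0848 - 0.0429 = 0.0419
Substituting: PV = $3,900.00 / 0.0419
PV = $93,078.76

$93,078.76


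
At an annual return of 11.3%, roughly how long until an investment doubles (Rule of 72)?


Formula: Years ≈ 72 / r
Substituting: Years ≈ 72 / 11.3
Years ≈ 6.4

6.4 years


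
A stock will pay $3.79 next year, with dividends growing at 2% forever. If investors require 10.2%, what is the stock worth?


Formula: P = D1 / (r - g)
Spread: r - g = 0.102 - 0.02 = 0.082
Substituting: P = $3.79 / 0.082
P = $46.22

$46.22


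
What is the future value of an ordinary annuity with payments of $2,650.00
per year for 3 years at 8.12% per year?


Formula: FV = PMT * ((1+r)^n - 1) / r
Growth factor: (1 + 0.0812)^3 = 1.263916
Numerator: 1.263916 - 1 = 0.263916
FV = $2,650.00 * 0.263916 / 0.0812 = $8,613.01

$8,613.01


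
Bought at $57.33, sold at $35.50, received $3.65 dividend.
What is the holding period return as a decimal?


Formula: HPR = (P1 - P0 + D) / P0
Gain: $35.50 - $57.33 + $3.65 = -$18.18
HPR = -$18.18 / $57.33 = -0.3171

-0.3171


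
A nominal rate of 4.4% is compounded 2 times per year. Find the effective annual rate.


Formula: EAR = (1 + r/m)^m - 1
Period rate: r/m = 0.044 / 2 = 0.022
Compounding: (1 + 0.022)^2 = 1.044484
EAR = 1.044484 - 1 = 0.044484

0.044484


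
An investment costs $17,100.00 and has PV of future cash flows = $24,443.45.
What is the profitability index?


Formula: PI = PV(cash flows) / initial investment
Substituting: PI = $24,443.45 / $17,100.00
PI = 1.4294

1.4294


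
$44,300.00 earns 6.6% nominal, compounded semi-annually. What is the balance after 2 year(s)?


Formula: FV = P * (1 + r/m)^(m*t)
Period rate: r/m = 0.066 / 2 = 0.033
Total periods: m*t = 2 * 2 = 4
Growth factor: (1 + 0.033)^4 = 1.138679
FV = $44,300.00 * 1.138679 = $50,443.48

$50,443.48


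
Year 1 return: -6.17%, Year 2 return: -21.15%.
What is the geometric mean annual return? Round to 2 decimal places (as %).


Formula: Geometric mean = ((1+r1)*(1+r2))^(1/2) - 1
Product: (1 + -0.0617) * (1 + -0.2115) = 0.9383 * 0.7885 = 0.73985
Square root: 0.73985^0.5 = 0.860145
Geometric mean = 0.860145 - 1 = -0.139855
As percentage: -13.99%

-13.99%


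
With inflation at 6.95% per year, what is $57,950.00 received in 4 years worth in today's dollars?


Formula: Real value = nominal / (1 + inflation)^years
Price level: (1 + 0.0695)^4 = 1.308348
Real value = $57,950.00 / 1.308348 = $44,292.51

$44,292.51


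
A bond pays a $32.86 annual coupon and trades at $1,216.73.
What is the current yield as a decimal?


Formula: Current yield = annual coupon / price
Substituting: CY = $32.86 / $1,216.73
CY = 0.027007

0.027007


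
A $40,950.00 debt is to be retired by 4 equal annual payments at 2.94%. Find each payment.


Formula: PMT = PV * r / (1 - (1+r)^(-n))
Denominator: 1 - (1 + 0.0294)^(-4) = 0.10944
Numerator: $40,950.00 * 0.0294 = 1203.93
PMT = 1203.93 / 0.10944 = $11,000.86

$11,000.86


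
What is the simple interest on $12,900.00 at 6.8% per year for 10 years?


Formula: I = P * r * t
Substituting: I = $12,900.00 * 0.068 * 10
Step: I = $12,900.00 * 0.68
I = $8,772.00

$8,772.00


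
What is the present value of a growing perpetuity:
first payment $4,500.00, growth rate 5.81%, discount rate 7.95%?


Formula: PV = C / (r - g)
Spread: r - g = 0.0795 - 0.0581 = 0.0214
Substituting: PV = $4,500.00 / 0.0214
PV = $210,280.37

$210,280.37


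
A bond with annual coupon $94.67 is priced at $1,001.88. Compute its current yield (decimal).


Formula: Current yield = annual coupon / price
Substituting: CY = $94.67 / $1,001.88
CY = 0.094492

0.094492


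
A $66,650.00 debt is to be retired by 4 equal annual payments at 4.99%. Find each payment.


Formula: PMT = PV * r / (1 - (1+r)^(-n))
Denominator: 1 - (1 + 0.0499)^(-4) = 0.176984
Numerator: $66,650.00 * 0.0499 = 3325.835
PMT = 3325.835 / 0.176984 = $18,791.72

$18,791.72


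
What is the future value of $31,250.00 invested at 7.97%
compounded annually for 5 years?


Formula: FV = P * (1 + r)^n
Substituting: FV = $31,250.00 * (1 + 0.0797)^5
Growth factor: (1.0797)^5 = 1.467288
FV = $31,250.00 * 1.467288 = $45,852.76

$45,852.76


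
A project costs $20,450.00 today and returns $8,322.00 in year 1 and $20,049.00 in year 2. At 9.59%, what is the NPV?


Formula: NPV = C0 + C1/(1+r) + C2/(1+r)^2
Discount C1: $8,322.00 / (1 + 0.0959) = $7,593.76
Discount C2: $20,049.00 / (1 + 0.0959)^2 = $16,693.63
NPV = -$20,450.00 + $7,593.76 + $16,693.63 = $3,837.39

$3,837.39


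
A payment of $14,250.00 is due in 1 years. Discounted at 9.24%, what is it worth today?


Formula: PV = FV / (1 + r)^n
Substituting: PV = $14,250.00 / (1 + 0.0924)^1
Discount factor: (1.0924)^1 = 1.0924
PV = $14,250.00 / 1.0924 = $13,044.67

$13,044.67


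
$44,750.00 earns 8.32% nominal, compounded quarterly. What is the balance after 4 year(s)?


Formula: FV = P * (1 + r/m)^(m*t)
Period rate: r/m = 0.0832 / 4 = 0.0208
Total periods: m*t = 4 * 4 = 16
Growth factor: (1 + 0.0208)^16 = 1.390115
FV = $44,750.00 * 1.390115 = $62,207.63

$62,207.63


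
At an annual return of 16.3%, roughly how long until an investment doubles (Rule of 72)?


Formula: Years ≈ 72 / r
Substituting: Years ≈ 72 / 16.3
Years ≈ 4.4

4.4 years


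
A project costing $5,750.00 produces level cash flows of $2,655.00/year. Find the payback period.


Formula: Payback = investment / annual cash flow
Substituting: Payback = $5,750.00 / $2,655.00
Payback = 2.1657 years

2.1657 years


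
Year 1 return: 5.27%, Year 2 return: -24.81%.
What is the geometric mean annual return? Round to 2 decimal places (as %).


Formula: Geometric mean = ((1+r1)*(1+r2))^(1/2) - 1
Product: (1 + 0.0527) * (1 + -0.2481) = 1.0527 * 0.7519 = 0.791525
Square root: 0.791525^0.5 = 0.889677
Geometric mean = 0.889677 - 1 = -0.110323
As percentage: -11.03%

-11.03%


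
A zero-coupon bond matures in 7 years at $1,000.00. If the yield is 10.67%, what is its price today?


Formula: Price = FV / (1 + r)^n
Substituting: Price = $1,000.00 / (1 + 0.1067)^7
Discount factor: (1.1067)^7 = 2.033337
Price = $1,000.00 / 2.033337 = $491.80

$491.80


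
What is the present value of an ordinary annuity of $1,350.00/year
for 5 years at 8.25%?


Formula: PV = PMT * (1 - (1+r)^(-n)) / r
Discount factor: (1 + 0.0825)^(-5) = 0.67276
Bracket: 1 - 0.67276 = 0.32724
PV = $1,350.00 * 0.32724 / 0.0825 = $5,354.83

$5,354.83


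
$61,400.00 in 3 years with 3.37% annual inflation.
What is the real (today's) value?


Formula: Real value = nominal / (1 + inflation)^years
Price level: (1 + 0.0337)^3 = 1.104545
Real value = $61,400.00 / 1.104545 = $55,588.48

$55,588.48


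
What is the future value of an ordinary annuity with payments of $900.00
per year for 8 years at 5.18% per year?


Formula: FV = PMT * ((1+r)^n - 1) / r
Growth factor: (1 + 0.0518)^8 = 1.49784
Numerator: 1.49784 - 1 = 0.49784
FV = $900.00 * 0.49784 / 0.0518 = $8,649.72

$8,649.72


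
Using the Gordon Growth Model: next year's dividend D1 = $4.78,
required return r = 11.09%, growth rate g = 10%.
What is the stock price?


Formula: P = D1 / (r - g)
Spread: r - g = 0.1109 - 0.1 = 0.0109
Substituting: P = $4.78 / 0.0109
P = $438.53

$438.53


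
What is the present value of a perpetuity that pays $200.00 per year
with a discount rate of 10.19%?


Formula: PV = C / r
Substituting: PV = $200.00 / 0.1019
PV = $1,962.71

$1,962.71


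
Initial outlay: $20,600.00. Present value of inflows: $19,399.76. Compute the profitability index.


Formula: PI = PV(cash flows) / initial investment
Substituting: PI = $19,399.76 / $20,600.00
PI = 0.9417

0.9417


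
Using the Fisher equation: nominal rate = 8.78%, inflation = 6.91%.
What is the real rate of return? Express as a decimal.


Formula: (1 + r_real) = (1 + r_nom) / (1 + inflation)
Substituting: (1 + r_real) = 1.0878 / 1.0691
(1 + r_real) = 1.017491
r_real = 1.017491 - 1 = 0.017491

0.017491


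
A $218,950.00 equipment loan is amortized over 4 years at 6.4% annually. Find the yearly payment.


Formula: PMT = PV * r / (1 - (1+r)^(-n))
Denominator: 1 - (1 + 0.064)^(-4) = 0.219751
Numerator: $218,950.00 * 0.064 = 14012.8
PMT = 14012.8 / 0.219751 = $63,766.86

$63,766.86


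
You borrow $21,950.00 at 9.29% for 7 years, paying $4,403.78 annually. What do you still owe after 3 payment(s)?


Formula: Balance = PV*(1+r)^k - PMT*((1+r)^k - 1)/r
Growth: (1 + 0.0929)^3 = 1.305393
Accumulated factor: ((1+r)^k - 1)/r = 3.28733
Balance = $21,950.00 * 1.305393 - $4,403.78 * 3.28733
Balance = $14,176.70

$14,176.70


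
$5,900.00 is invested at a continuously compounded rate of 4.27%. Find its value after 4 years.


Formula: FV = P * e^(r*t)
Exponent: r*t = 0.0427 * 4 = 0.1708
e^(0.1708) = 1.186253
FV = $5,900.00 * 1.186253 = $6,998.90

$6,998.90


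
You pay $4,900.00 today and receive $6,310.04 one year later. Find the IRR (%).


Formula: IRR = C1/C0 - 1
Substituting: IRR = $6,310.04 / $4,900.00 - 1
Ratio: 1.287763 - 1 = 0.287763
IRR = 28.7763%

28.7763%


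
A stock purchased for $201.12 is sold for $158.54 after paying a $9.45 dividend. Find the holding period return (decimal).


Formula: HPR = (P1 - P0 + D) / P0
Gain: $158.54 - $201.12 + $9.45 = -$33.13
HPR = -$33.13 / $201.12 = -0.1647

-0.1647


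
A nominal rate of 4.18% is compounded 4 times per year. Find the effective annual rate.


Formula: EAR = (1 + r/m)^m - 1
Period rate: r/m = 0.0418 / 4 = 0.01045
Compounding: (1 + 0.01045)^4 = 1.04246
EAR = 1.04246 - 1 = 0.04246

0.04246


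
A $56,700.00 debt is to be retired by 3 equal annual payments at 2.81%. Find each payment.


Formula: PMT = PV * r / (1 - (1+r)^(-n))
Denominator: 1 - (1 + 0.0281)^(-3) = 0.079775
Numerator: $56,700.00 * 0.0281 = 1593.27
PMT = 1593.27 / 0.079775 = $19,971.99

$19,971.99


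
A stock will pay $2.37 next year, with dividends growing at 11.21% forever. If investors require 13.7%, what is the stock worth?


Formula: P = D1 / (r - g)
Spread: r - g = 0.137 - 0.1121 = 0.0249
Substituting: P = $2.37 / 0.0249
P = $95.18

$95.18


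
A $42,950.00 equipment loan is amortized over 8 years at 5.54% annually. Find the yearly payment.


Formula: PMT = PV * r / (1 - (1+r)^(-n))
Denominator: 1 - (1 + 0.0554)^(-8) = 0.350374
Numerator: $42,950.00 * 0.0554 = 2379.43
PMT = 2379.43 / 0.350374 = $6,791.11

$6,791.11


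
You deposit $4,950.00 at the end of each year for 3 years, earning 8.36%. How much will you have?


Formula: FV = PMT * ((1+r)^n - 1) / r
Growth factor: (1 + 0.0836)^3 = 1.272351
Numerator: 1.272351 - 1 = 0.272351
FV = $4,950.00 * 0.272351 / 0.0836 = $16,126.06

$16,126.06


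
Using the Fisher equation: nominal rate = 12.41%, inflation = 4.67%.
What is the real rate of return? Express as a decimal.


Formula: (1 + r_real) = (1 + r_nom) / (1 + inflation)
Substituting: (1 + r_real) = 1.1241 / 1.0467
(1 + r_real) = 1.073947
r_real = 1.073947 - 1 = 0.073947

0.073947


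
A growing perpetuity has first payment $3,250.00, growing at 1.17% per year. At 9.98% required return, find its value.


Formula: PV = C / (r - g)
Spread: r - g = 0.0998 - 0.0117 = 0.0881
Substituting: PV = $3,250.00 / 0.0881
PV = $36,889.90

$36,889.90


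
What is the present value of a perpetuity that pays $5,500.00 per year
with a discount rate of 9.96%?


Formula: PV = C / r
Substituting: PV = $5,500.00 / 0.0996
PV = $55,220.88

$55,220.88


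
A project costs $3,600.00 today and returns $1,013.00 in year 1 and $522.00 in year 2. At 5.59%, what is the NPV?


Formula: NPV = C0 + C1/(1+r) + C2/(1+r)^2
Discount C1: $1,013.00 / (1 + 0.0559) = $959.37
Discount C2: $522.00 / (1 + 0.0559)^2 = $468.19
NPV = -$3,600.00 + $959.37 + $468.19 = -$2,172.44

-$2,172.44


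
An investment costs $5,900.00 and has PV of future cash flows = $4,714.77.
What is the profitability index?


Formula: PI = PV(cash flows) / initial investment
Substituting: PI = $4,714.77 / $5,900.00
PI = 0.7991

0.7991


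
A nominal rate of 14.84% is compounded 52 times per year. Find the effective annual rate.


Formula: EAR = (1 + r/m)^m - 1
Period rate: r/m = 0.1484 / 52 = 0.002854
Compounding: (1 + 0.002854)^52 = 1.159732
EAR = 1.159732 - 1 = 0.159732

0.159732


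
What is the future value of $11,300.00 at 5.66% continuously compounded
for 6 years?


Formula: FV = P * e^(r*t)
Exponent: r*t = 0.0566 * 6 = 0.3396
e^(0.3396) = 1.404386
FV = $11,300.00 * 1.404386 = $15,869.56

$15,869.56


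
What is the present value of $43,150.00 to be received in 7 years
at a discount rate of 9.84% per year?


Formula: PV = FV / (1 + r)^n
Substituting: PV = $43,150.00 / (1 + 0.0984)^7
Discount factor: (1.0984)^7 = 1.928962
PV = $43,150.00 / 1.928962 = $22,369.54

$22,369.54


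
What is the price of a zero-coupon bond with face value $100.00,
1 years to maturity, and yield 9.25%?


Formula: Price = FV / (1 + r)^n
Substituting: Price = $100.00 / (1 + 0.0925)^1
Discount factor: (1.0925)^1 = 1.0925
Price = $100.00 / 1.0925 = $91.53

$91.53


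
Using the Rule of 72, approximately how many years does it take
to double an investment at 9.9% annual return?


Formula: Years ≈ 72 / r
Substituting: Years ≈ 72 / 9.9
Years ≈ 7.3

7.3 years


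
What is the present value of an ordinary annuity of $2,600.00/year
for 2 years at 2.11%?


Formula: PV = PMT * (1 - (1+r)^(-n)) / r
Discount factor: (1 + 0.0211)^(-2) = 0.959099
Bracket: 1 - 0.959099 = 0.040901
PV = $2,600.00 * 0.040901 / 0.0211 = $5,039.93

$5,039.93


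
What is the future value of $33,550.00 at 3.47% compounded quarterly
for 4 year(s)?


Formula: FV = P * (1 + r/m)^(m*t)
Period rate: r/m = 0.0347 / 4 = 0.008675
Total periods: m*t = 4 * 4 = 16
Growth factor: (1 + 0.008675)^16 = 1.148207
FV = $33,550.00 * 1.148207 = $38,522.34

$38,522.34


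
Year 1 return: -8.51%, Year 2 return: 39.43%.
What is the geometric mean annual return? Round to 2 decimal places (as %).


Formula: Geometric mean = ((1+r1)*(1+r2))^(1/2) - 1
Product: (1 + -0.0851) * (1 + 0.3943) = 0.9149 * 1.3943 = 1.275645
Square root: 1.275645^0.5 = 1.129445
Geometric mean = 1.129445 - 1 = 0.129445
As percentage: 12.94%

12.94%


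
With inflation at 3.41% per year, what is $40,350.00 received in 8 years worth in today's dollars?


Formula: Real value = nominal / (1 + inflation)^years
Price level: (1 + 0.0341)^8 = 1.307676
Real value = $40,350.00 / 1.307676 = $30,856.26

$30,856.26


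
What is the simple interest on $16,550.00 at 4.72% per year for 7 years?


Formula: I = P * r * t
Substituting: I = $16,550.00 * 0.0472 * 7
Step: I = $16,550.00 * 0.3304
I = $5,468.12

$5,468.12


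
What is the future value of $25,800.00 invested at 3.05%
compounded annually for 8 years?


Formula: FV = P * (1 + r)^n
Substituting: FV = $25,800.00 * (1 + 0.0305)^8
Growth factor: (1.0305)^8 = 1.271698
FV = $25,800.00 * 1.271698 = $32,809.81

$32,809.81


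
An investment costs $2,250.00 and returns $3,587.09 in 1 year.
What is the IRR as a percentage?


Formula: IRR = C1/C0 - 1
Substituting: IRR = $3,587.09 / $2,250.00 - 1
Ratio: 1.594262 - 1 = 0.594262
IRR = 59.4262%

59.4262%


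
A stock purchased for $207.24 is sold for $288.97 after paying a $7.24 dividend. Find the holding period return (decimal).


Formula: HPR = (P1 - P0 + D) / P0
Gain: $288.97 - $207.24 + $7.24 = $88.97
HPR = $88.97 / $207.24 = 0.4293

0.4293


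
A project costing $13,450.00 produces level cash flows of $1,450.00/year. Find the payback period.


Formula: Payback = investment / annual cash flow
Substituting: Payback = $13,450.00 / $1,450.00
Payback = 9.2759 years

9.2759 years


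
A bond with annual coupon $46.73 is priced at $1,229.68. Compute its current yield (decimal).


Formula: Current yield = annual coupon / price
Substituting: CY = $46.73 / $1,229.68
CY = 0.038002

0.038002


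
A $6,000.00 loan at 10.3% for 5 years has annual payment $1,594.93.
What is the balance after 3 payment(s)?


Formula: Balance = PV*(1+r)^k - PMT*((1+r)^k - 1)/r
Growth: (1 + 0.103)^3 = 1.34192
Accumulated factor: ((1+r)^k - 1)/r = 3.319609
Balance = $6,000.00 * 1.34192 - $1,594.93 * 3.319609
Balance = $2,756.97

$2,756.97


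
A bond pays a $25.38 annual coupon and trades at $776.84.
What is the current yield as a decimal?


Formula: Current yield = annual coupon / price
Substituting: CY = $25.38 / $776.84
CY = 0.032671

0.032671


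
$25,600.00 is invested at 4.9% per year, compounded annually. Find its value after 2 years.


Formula: FV = P * (1 + r)^n
Substituting: FV = $25,600.00 * (1 + 0.049)^2
Growth factor: (1.049)^2 = 1.100401
FV = $25,600.00 * 1.100401 = $28,170.27

$28,170.27


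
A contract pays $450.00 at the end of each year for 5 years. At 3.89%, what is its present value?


Formula: PV = PMT * (1 - (1+r)^(-n)) / r
Discount factor: (1 + 0.0389)^(-5) = 0.826288
Bracket: 1 - 0.826288 = 0.173712
PV = $450.00 * 0.173712 / 0.0389 = $2,009.53

$2,009.53


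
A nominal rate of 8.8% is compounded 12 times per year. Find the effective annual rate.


Formula: EAR = (1 + r/m)^m - 1
Period rate: r/m = 0.088 / 12 = 0.007333
Compounding: (1 + 0.007333)^12 = 1.091638
EAR = 1.091638 - 1 = 0.091638

0.091638


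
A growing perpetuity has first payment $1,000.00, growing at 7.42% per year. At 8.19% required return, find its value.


Formula: PV = C / (r - g)
Spread: r - g = 0.0819 - 0.0742 = 0.0077
Substituting: PV = $1,000.00 / 0.0077
PV = $129,870.13

$129,870.13


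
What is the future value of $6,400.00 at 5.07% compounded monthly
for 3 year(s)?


Formula: FV = P * (1 + r/m)^(m*t)
Period rate: r/m = 0.0507 / 12 = 0.004225
Total periods: m*t = 12 * 3 = 36
Growth factor: (1 + 0.004225)^36 = 1.163904
FV = $6,400.00 * 1.163904 = $7,448.98

$7,448.98


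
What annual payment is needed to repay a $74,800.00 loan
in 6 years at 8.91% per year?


Formula: PMT = PV * r / (1 - (1+r)^(-n))
Denominator: 1 - (1 + 0.0891)^(-6) = 0.40077
Numerator: $74,800.00 * 0.0891 = 6664.68
PMT = 6664.68 / 0.40077 = $16,629.68

$16,629.68


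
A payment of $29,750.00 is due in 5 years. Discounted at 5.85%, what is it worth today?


Formula: PV = FV / (1 + r)^n
Substituting: PV = $29,750.00 / (1 + 0.0585)^5
Discount factor: (1.0585)^5 = 1.328784
PV = $29,750.00 / 1.328784 = $22,388.89

$22,388.89


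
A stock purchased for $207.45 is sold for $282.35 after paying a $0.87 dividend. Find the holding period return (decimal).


Formula: HPR = (P1 - P0 + D) / P0
Gain: $282.35 - $207.45 + $0.87 = $75.77
HPR = $75.77 / $207.45 = 0.3652

0.3652


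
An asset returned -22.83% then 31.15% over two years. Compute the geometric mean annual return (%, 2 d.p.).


Formula: Geometric mean = ((1+r1)*(1+r2))^(1/2) - 1
Product: (1 + -0.2283) * (1 + 0.3115) = 0.7717 * 1.3115 = 1.012085
Square root: 1.012085^0.5 = 1.006024
Geometric mean = 1.006024 - 1 = 0.006024
As percentage: 0.60%

0.60%


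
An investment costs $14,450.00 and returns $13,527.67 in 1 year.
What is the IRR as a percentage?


Formula: IRR = C1/C0 - 1
Substituting: IRR = $13,527.67 / $14,450.00 - 1
Ratio: 0.936171 - 1 = -0.063829
IRR = -6.3829%

-6.3829%


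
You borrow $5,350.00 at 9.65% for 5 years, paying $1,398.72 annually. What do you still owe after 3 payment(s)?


Formula: Balance = PV*(1+r)^k - PMT*((1+r)^k - 1)/r
Growth: (1 + 0.0965)^3 = 1.318335
Accumulated factor: ((1+r)^k - 1)/r = 3.298812
Balance = $5,350.00 * 1.318335 - $1,398.72 * 3.298812
Balance = $2,438.98

$2,438.98


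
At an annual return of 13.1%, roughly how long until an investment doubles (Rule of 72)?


Formula: Years ≈ 72 / r
Substituting: Years ≈ 72 / 13.1
Years ≈ 5.5

5.5 years


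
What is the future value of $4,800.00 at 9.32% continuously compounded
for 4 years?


Formula: FV = P * e^(r*t)
Exponent: r*t = 0.0932 * 4 = 0.3728
e^(0.3728) = 1.451794
FV = $4,800.00 * 1.451794 = $6,968.61

$6,968.61


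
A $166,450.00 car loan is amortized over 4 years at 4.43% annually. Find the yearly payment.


Formula: PMT = PV * r / (1 - (1+r)^(-n))
Denominator: 1 - (1 + 0.0443)^(-4) = 0.159188
Numerator: $166,450.00 * 0.0443 = 7373.735
PMT = 7373.735 / 0.159188 = $46,320.91

$46,320.91


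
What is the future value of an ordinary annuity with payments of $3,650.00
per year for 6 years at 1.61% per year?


Formula: FV = PMT * ((1+r)^n - 1) / r
Growth factor: (1 + 0.0161)^6 = 1.100573
Numerator: 1.100573 - 1 = 0.100573
FV = $3,650.00 * 0.100573 / 0.0161 = $22,800.63

$22,800.63


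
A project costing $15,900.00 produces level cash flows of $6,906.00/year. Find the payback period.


Formula: Payback = investment / annual cash flow
Substituting: Payback = $15,900.00 / $6,906.00
Payback = 2.3023 years

2.3023 years


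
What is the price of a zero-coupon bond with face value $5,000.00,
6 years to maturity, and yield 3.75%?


Formula: Price = FV / (1 + r)^n
Substituting: Price = $5,000.00 / (1 + 0.0375)^6
Discount factor: (1.0375)^6 = 1.247179
Price = $5,000.00 / 1.247179 = $4,009.05

$4,009.05


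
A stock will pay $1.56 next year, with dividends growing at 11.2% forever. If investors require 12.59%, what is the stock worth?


Formula: P = D1 / (r - g)
Spread: r - g = 0.1259 - 0.112 = 0.0139
Substituting: P = $1.56 / 0.0139
P = $112.23

$112.23


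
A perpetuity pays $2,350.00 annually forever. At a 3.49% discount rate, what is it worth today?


Formula: PV = C / r
Substituting: PV = $2,350.00 / 0.0349
PV = $67,335.24

$67,335.24


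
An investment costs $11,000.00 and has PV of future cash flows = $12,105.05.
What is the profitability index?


Formula: PI = PV(cash flows) / initial investment
Substituting: PI = $12,105.05 / $11,000.00
PI = 1.1005

1.1005


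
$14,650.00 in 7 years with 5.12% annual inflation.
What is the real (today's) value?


Formula: Real value = nominal / (1 + inflation)^years
Price level: (1 + 0.0512)^7 = 1.418396
Real value = $14,650.00 / 1.418396 = $10,328.57

$10,328.57


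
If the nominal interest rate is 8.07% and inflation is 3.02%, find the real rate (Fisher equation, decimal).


Formula: (1 + r_real) = (1 + r_nom) / (1 + inflation)
Substituting: (1 + r_real) = 1.0807 / 1.0302
(1 + r_real) = 1.04902
r_real = 1.04902 - 1 = 0.04902

0.04902


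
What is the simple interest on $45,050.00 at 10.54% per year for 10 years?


Formula: I = P * r * t
Substituting: I = $45,050.00 * 0.1054 * 10
Step: I = $45,050.00 * 1.054
I = $47,482.70

$47,482.70


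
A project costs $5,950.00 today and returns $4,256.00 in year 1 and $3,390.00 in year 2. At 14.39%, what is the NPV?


Formula: NPV = C0 + C1/(1+r) + C2/(1+r)^2
Discount C1: $4,256.00 / (1 + 0.1439) = $3,720.60
Discount C2: $3,390.00 / (1 + 0.1439)^2 = $2,590.74
NPV = -$5,950.00 + $3,720.60 + $2,590.74 = $361.34

$361.34


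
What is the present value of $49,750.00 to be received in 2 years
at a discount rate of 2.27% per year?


Formula: PV = FV / (1 + r)^n
Substituting: PV = $49,750.00 / (1 + 0.0227)^2
Discount factor: (1.0227)^2 = 1.045915
PV = $49,750.00 / 1.045915 = $47,565.99

$47,565.99


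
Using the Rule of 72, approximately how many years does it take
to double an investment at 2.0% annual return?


Formula: Years ≈ 72 / r
Substituting: Years ≈ 72 / 2.0
Years ≈ 36.0

36.0 years


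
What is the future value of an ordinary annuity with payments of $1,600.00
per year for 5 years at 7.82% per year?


Formula: FV = PMT * ((1+r)^n - 1) / r
Growth factor: (1 + 0.0782)^5 = 1.457124
Numerator: 1.457124 - 1 = 0.457124
FV = $1,600.00 * 0.457124 / 0.0782 = $9,352.93

$9,352.93


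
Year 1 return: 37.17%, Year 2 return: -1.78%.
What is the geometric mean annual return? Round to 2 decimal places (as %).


Formula: Geometric mean = ((1+r1)*(1+r2))^(1/2) - 1
Product: (1 + 0.3717) * (1 + -0.0178) = 1.3717 * 0.9822 = 1.347284
Square root: 1.347284^0.5 = 1.160726
Geometric mean = 1.160726 - 1 = 0.160726
As percentage: 16.07%

16.07%


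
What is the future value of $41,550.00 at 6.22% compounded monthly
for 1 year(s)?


Formula: FV = P * (1 + r/m)^(m*t)
Period rate: r/m = 0.0622 / 12 = 0.005183
Total periods: m*t = 12 * 1 = 12
Growth factor: (1 + 0.005183)^12 = 1.064004
FV = $41,550.00 * 1.064004 = $44,209.38

$44,209.38


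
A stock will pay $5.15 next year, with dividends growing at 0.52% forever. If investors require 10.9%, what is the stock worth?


Formula: P = D1 / (r - g)
Spread: r - g = 0.109 - 0.0052 = 0.1038
Substituting: P = $5.15 / 0.1038
P = $49.61

$49.61


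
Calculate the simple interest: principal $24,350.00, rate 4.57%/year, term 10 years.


Formula: I = P * r * t
Substituting: I = $24,350.00 * 0.0457 * 10
Step: I = $24,350.00 * 0.457
I = $11,127.95

$11,127.95


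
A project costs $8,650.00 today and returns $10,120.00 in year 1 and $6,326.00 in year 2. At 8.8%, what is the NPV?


Formula: NPV = C0 + C1/(1+r) + C2/(1+r)^2
Discount C1: $10,120.00 / (1 + 0.088) = $9,301.47
Discount C2: $6,326.00 / (1 + 0.088)^2 = $5,344.06
NPV = -$8,650.00 + $9,301.47 + $5,344.06 = $5,995.53

$5,995.53


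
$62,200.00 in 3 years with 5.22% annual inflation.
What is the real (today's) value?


Formula: Real value = nominal / (1 + inflation)^years
Price level: (1 + 0.0522)^3 = 1.164917
Real value = $62,200.00 / 1.164917 = $53,394.37

$53,394.37


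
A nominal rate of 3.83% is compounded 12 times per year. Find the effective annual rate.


Formula: EAR = (1 + r/m)^m - 1
Period rate: r/m = 0.0383 / 12 = 0.003192
Compounding: (1 + 0.003192)^12 = 1.03898
EAR = 1.03898 - 1 = 0.03898

0.03898


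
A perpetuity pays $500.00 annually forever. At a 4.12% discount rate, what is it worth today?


Formula: PV = C / r
Substituting: PV = $500.00 / 0.0412
PV = $12,135.92

$12,135.92


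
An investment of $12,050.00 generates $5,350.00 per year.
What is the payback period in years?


Formula: Payback = investment / annual cash flow
Substituting: Payback = $12,050.00 / $5,350.00
Payback = 2.2523 years

2.2523 years


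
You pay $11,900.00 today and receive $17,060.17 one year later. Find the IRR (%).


Formula: IRR = C1/C0 - 1
Substituting: IRR = $17,060.17 / $11,900.00 - 1
Ratio: 1.433628 - 1 = 0.433628
IRR = 43.3628%

43.3628%


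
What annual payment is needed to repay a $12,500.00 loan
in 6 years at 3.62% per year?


Formula: PMT = PV * r / (1 - (1+r)^(-n))
Denominator: 1 - (1 + 0.0362)^(-6) = 0.192136
Numerator: $12,500.00 * 0.0362 = 452.5
PMT = 452.5 / 0.192136 = $2,355.11

$2,355.11


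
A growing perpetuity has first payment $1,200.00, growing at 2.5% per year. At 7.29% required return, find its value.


Formula: PV = C / (r - g)
Spread: r - g = 0.0729 - 0.025 = 0.0479
Substituting: PV = $1,200.00 / 0.0479
PV = $25,052.19

$25,052.19


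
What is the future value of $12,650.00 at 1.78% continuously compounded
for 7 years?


Formula: FV = P * e^(r*t)
Exponent: r*t = 0.0178 * 7 = 0.1246
e^(0.1246) = 1.132695
FV = $12,650.00 * 1.132695 = $14,328.60

$14,328.60


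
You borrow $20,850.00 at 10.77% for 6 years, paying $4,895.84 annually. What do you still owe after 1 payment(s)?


Formula: Balance = PV*(1+r)^k - PMT*((1+r)^k - 1)/r
Growth: (1 + 0.1077)^1 = 1.1077
Accumulated factor: ((1+r)^k - 1)/r = 1.0
Balance = $20,850.00 * 1.1077 - $4,895.84 * 1.0
Balance = $18,199.71

$18,199.71


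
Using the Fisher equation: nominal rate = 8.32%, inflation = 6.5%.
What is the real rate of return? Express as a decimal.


Formula: (1 + r_real) = (1 + r_nom) / (1 + inflation)
Substituting: (1 + r_real) = 1.0832 / 1.065
(1 + r_real) = 1.017089
r_real = 1.017089 - 1 = 0.017089

0.017089


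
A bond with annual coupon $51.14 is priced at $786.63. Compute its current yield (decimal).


Formula: Current yield = annual coupon / price
Substituting: CY = $51.14 / $786.63
CY = 0.065012

0.065012


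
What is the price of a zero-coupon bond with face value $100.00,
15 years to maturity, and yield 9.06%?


Formula: Price = FV / (1 + r)^n
Substituting: Price = $100.00 / (1 + 0.0906)^15
Discount factor: (1.0906)^15 = 3.672674
Price = $100.00 / 3.672674 = $27.23

$27.23


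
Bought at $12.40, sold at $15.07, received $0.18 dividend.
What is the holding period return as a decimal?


Formula: HPR = (P1 - P0 + D) / P0
Gain: $15.07 - $12.40 + $0.18 = $2.85
HPR = $2.85 / $12.40 = 0.2298

0.2298


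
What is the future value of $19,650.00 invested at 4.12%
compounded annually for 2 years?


Formula: FV = P * (1 + r)^n
Substituting: FV = $19,650.00 * (1 + 0.0412)^2
Growth factor: (1.0412)^2 = 1.084097
FV = $19,650.00 * 1.084097 = $21,302.51

$21,302.51


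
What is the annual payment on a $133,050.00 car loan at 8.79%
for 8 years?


Formula: PMT = PV * r / (1 - (1+r)^(-n))
Denominator: 1 - (1 + 0.0879)^(-8) = 0.490331
Numerator: $133,050.00 * 0.0879 = 11695.095
PMT = 11695.095 / 0.490331 = $23,851.43

$23,851.43


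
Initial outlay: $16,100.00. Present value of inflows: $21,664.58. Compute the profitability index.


Formula: PI = PV(cash flows) / initial investment
Substituting: PI = $21,664.58 / $16,100.00
PI = 1.3456

1.3456


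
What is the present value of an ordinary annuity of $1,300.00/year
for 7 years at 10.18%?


Formula: PV = PMT * (1 - (1+r)^(-n)) / r
Discount factor: (1 + 0.1018)^(-7) = 0.507318
Bracket: 1 - 0.507318 = 0.492682
PV = $1,300.00 * 0.492682 / 0.1018 = $6,291.61

$6,291.61


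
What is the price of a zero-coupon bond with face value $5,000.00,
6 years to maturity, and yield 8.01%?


Formula: Price = FV / (1 + r)^n
Substituting: Price = $5,000.00 / (1 + 0.0801)^6
Discount factor: (1.0801)^6 = 1.587756
Price = $5,000.00 / 1.587756 = $3,149.10

$3,149.10


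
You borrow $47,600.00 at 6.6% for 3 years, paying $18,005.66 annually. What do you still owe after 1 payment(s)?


Formula: Balance = PV*(1+r)^k - PMT*((1+r)^k - 1)/r
Growth: (1 + 0.066)^1 = 1.066
Accumulated factor: ((1+r)^k - 1)/r = 1.0
Balance = $47,600.00 * 1.066 - $18,005.66 * 1.0
Balance = $32,735.94

$32,735.94


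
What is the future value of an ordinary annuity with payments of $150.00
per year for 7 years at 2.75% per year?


Formula: FV = PMT * ((1+r)^n - 1) / r
Growth factor: (1 + 0.0275)^7 = 1.209129
Numerator: 1.209129 - 1 = 0.209129
FV = $150.00 * 0.209129 / 0.0275 = $1,140.71

$1,140.71
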